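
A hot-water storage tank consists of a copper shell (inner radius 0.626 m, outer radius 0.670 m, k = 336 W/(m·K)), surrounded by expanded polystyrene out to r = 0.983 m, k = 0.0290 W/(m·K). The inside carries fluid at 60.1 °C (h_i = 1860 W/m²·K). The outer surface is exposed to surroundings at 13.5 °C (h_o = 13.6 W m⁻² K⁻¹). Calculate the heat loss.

Resistance network (inner→outer):
  R_conv,in = 1/(4πr²h) = 1/(4π·0.626²·1860) = 1.092×10^-4 K/W
  R_copper = (1/0.626 − 1/0.670)/(4πk) = 0.1049/(4π·336) = 2.485×10^-5 K/W
  R_expanded polystyrene = (1/0.670 − 1/0.983)/(4πk) = 0.4752/(4π·0.0290) = 1.304 K/W
  R_conv,out = 1/(4πr²h) = 1/(4π·0.983²·13.6) = 0.006055 K/W
ΣR = 1.092×10^-4 + 2.485×10^-5 + 1.304 + 0.006055 = 1.310 K/W
Q = ΔT/ΣR = (60.1 °C − 13.5 °C)/1.310 = 35.6 W

Q = 35.6 W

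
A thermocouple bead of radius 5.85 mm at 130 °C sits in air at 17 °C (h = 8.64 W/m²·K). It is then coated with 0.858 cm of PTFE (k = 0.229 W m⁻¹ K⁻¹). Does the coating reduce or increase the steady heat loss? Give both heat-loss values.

Critical radius for a sphere: r_cr = 2k/h = 0.0530 m = 5.30 cm.
Outer radius after coating: r₂ = 0.00585 + 0.00858 = 0.01443 m.
Since r₁ < r_cr and r₂ ≤ r_cr, the coating moves toward the maximum at r_cr — heat loss rises.
Bare: R = 1/(4πr₁²h) = 269.1 K/W; Q = 113/269.1 = 0.420 W.
Coated: R = R_cond + R_conv = 79.55 K/W; Q = 113/79.55 = 1.42 W.

increases: 0.420 → 1.42 W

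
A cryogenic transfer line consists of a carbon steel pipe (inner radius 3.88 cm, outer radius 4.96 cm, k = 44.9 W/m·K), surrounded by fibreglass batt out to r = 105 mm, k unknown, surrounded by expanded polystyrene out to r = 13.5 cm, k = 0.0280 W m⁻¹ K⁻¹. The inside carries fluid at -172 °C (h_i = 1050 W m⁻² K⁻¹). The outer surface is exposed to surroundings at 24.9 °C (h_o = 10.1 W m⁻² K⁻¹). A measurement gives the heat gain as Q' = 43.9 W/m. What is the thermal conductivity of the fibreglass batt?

k = 0.0407 W/m·K

ΣR = ΔT/Q' = |-172 − 24.9|/43.9 = 4.485 m·K/W
Known resistances:
  R'_conv,in = 1/(2πr h) = 1/(2π·0.0388·1050) = 0.003907 m·K/W
  R'_carbon steel = ln(0.0496/0.0388)/(2πk) = 0.2456/(2π·44.9) = 8.705×10^-4 m·K/W
  R'_expanded polystyrene = ln(0.135/0.105)/(2πk) = 0.2513/(2π·0.0280) = 1.428 m·K/W
  R'_conv,out = 1/(2πr h) = 1/(2π·0.135·10.1) = 0.1167 m·K/W
R_fibreglass batt = ΣR − ΣR_known = 4.485 − 1.549 = 2.936 m·K/W
ln(r₂/r₁)/(2πk) = 2.936 ⇒ k = 0.7500/(2π·2.936) = 0.0407 W/m·K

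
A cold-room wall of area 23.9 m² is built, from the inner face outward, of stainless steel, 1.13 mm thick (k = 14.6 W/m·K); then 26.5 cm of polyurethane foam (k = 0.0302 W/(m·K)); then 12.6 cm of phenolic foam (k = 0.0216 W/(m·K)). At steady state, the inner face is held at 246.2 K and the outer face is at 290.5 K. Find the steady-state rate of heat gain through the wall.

Q = 72.5 W

Resistance network (inner→outer):
  R_stainless steel = L/(kA) = 0.00113/(14.6·23.9) = 3.238×10^-6 K/W
  R_polyurethane foam = L/(kA) = 0.265/(0.0302·23.9) = 0.3671 K/W
  R_phenolic foam = L/(kA) = 0.126/(0.0216·23.9) = 0.2441 K/W
ΣR = 3.238×10^-6 + 0.3671 + 0.2441 = 0.6112 K/W
Q = ΔT/ΣR = (246.2 K − 290.5 K)/0.6112 = -72.5 W
(Negative Q ⇒ heat flows inward; heat gain = 72.5 W.)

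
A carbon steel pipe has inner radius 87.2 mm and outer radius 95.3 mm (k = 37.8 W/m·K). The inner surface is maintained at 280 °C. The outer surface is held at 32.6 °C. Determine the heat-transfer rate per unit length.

Q' = 2πk·ΔT/ln(r₂/r₁) = 2π × 37.8 × 247.4 / ln(0.0953/0.0872) = 6.62×10^5 W/m

Q' = 662 kW/m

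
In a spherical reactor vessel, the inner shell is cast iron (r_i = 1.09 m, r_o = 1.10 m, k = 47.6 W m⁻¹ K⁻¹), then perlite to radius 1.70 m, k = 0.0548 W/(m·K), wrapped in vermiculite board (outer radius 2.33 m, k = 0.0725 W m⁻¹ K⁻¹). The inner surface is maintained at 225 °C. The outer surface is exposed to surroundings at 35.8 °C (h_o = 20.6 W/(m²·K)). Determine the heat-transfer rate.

Treat each layer as a resistance in series:
  R_cast iron = (1/1.09 − 1/1.10)/(4πk) = 0.008340/(4π·47.6) = 1.394×10^-5 K/W
  R_perlite = (1/1.10 − 1/1.70)/(4πk) = 0.3209/(4π·0.0548) = 0.4659 K/W
  R_vermiculite board = (1/1.70 − 1/2.33)/(4πk) = 0.1591/(4π·0.0725) = 0.1746 K/W
  R_conv,out = 1/(4πr²h) = 1/(4π·2.33²·20.6) = 7.116×10^-4 K/W
ΣR = 1.394×10^-5 + 0.4659 + 0.1746 + 7.116×10^-4 = 0.6412 K/W
Q = ΔT/ΣR = (225 °C − 35.8 °C)/0.6412 = 295 W

Q = 295 W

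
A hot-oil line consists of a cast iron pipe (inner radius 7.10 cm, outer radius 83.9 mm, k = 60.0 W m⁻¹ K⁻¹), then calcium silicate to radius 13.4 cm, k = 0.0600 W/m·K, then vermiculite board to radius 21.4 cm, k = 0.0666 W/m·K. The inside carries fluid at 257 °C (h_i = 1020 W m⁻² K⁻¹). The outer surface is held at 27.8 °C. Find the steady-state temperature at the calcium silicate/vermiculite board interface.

Resistance network (inner→outer):
  R'_conv,in = 1/(2πr h) = 1/(2π·0.0710·1020) = 0.002198 m·K/W
  R'_cast iron = ln(0.0839/0.0710)/(2πk) = 0.1669/(2π·60.0) = 4.428×10^-4 m·K/W
  R'_calcium silicate = ln(0.134/0.0839)/(2πk) = 0.4682/(2π·0.0600) = 1.242 m·K/W
  R'_vermiculite board = ln(0.214/0.134)/(2πk) = 0.4681/(2π·0.0666) = 1.119 m·K/W
ΣR = 0.002198 + 4.428×10^-4 + 1.242 + 1.119 = 2.364 m·K/W
Q' = ΔT/ΣR = (257 °C − 27.8 °C)/2.364 = 96.95 W/m
From the inner boundary to the calcium silicate/vermiculite board interface, ΣR_partial = 1.245 m·K/W.
T_interface = T_in − Q'·ΣR_partial = 257 °C − (96.95)(1.245) = 136 °C

T = 136 °C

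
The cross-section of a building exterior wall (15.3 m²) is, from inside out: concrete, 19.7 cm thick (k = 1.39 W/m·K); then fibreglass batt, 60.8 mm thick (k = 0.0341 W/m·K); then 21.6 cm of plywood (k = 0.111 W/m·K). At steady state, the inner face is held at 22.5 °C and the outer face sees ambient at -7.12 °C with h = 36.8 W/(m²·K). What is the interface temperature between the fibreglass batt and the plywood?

T = 7.87 °C

Treat each layer as a resistance in series:
  R_concrete = L/(kA) = 0.197/(1.39·15.3) = 0.009263 K/W
  R_fibreglass batt = L/(kA) = 0.0608/(0.0341·15.3) = 0.1165 K/W
  R_plywood = L/(kA) = 0.216/(0.111·15.3) = 0.1272 K/W
  R_conv,out = 1/(hA) = 1/(36.8·15.3) = 0.001776 K/W
ΣR = 0.009263 + 0.1165 + 0.1272 + 0.001776 = 0.2547 K/W
Q = ΔT/ΣR = (22.5 °C − -7.12 °C)/0.2547 = 116.3 W
From the inner boundary to the fibreglass batt/plywood interface, ΣR_partial = 0.1258 K/W.
T_interface = T_in − Q·ΣR_partial = 22.5 °C − (116.3)(0.1258) = 7.87 °C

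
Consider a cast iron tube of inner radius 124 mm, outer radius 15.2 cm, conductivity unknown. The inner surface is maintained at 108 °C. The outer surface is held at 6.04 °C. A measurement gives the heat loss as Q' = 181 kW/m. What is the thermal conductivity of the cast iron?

ΣR = ΔT/Q' = |108 − 6.04|/1.81×10^5 = 5.633×10^-4 m·K/W
ln(r₂/r₁)/(2πk) = 5.633×10^-4 ⇒ k = 0.2036/(2π·5.633×10^-4) = 57.5 W/m·K

k = 57.5 W/m·K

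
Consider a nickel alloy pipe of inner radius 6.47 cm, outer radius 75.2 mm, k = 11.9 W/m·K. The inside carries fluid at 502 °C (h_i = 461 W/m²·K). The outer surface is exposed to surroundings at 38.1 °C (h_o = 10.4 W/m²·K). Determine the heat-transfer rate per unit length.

Treat each layer as a resistance in series:
  R'_conv,in = 1/(2πr h) = 1/(2π·0.0647·461) = 0.005336 m·K/W
  R'_nickel alloy = ln(0.0752/0.0647)/(2πk) = 0.1504/(2π·11.9) = 0.002011 m·K/W
  R'_conv,out = 1/(2πr h) = 1/(2π·0.0752·10.4) = 0.2035 m·K/W
ΣR = 0.005336 + 0.002011 + 0.2035 = 0.2108 m·K/W
Q' = ΔT/ΣR = (502 °C − 38.1 °C)/0.2108 = 2200 W/m

Q' = 2.20 kW/m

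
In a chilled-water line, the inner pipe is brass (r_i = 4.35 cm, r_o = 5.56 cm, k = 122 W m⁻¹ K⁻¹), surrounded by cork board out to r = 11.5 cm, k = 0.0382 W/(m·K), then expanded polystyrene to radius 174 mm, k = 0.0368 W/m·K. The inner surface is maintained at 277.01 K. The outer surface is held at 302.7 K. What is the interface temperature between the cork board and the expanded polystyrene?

Resistance network (inner→outer):
  R'_brass = ln(0.0556/0.0435)/(2πk) = 0.2454/(2π·122) = 3.202×10^-4 m·K/W
  R'_cork board = ln(0.115/0.0556)/(2πk) = 0.7267/(2π·0.0382) = 3.028 m·K/W
  R'_expanded polystyrene = ln(0.174/0.115)/(2πk) = 0.4141/(2π·0.0368) = 1.791 m·K/W
ΣR = 3.202×10^-4 + 3.028 + 1.791 = 4.819 m·K/W
Q' = ΔT/ΣR = (277.01 K − 302.7 K)/4.819 = -5.331 W/m
From the inner boundary to the cork board/expanded polystyrene interface, ΣR_partial = 3.028 m·K/W.
T_interface = T_in − Q'·ΣR_partial = 277.01 K − (-5.331)(3.028) = 293.2 K

T = 293.2 K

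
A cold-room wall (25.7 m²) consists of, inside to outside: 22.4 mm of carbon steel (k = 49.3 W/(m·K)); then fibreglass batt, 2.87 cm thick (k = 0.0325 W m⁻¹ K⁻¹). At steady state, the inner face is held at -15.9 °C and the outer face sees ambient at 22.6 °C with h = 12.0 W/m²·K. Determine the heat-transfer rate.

Treat each layer as a resistance in series:
  R_carbon steel = L/(kA) = 0.0224/(49.3·25.7) = 1.768×10^-5 K/W
  R_fibreglass batt = L/(kA) = 0.0287/(0.0325·25.7) = 0.03436 K/W
  R_conv,out = 1/(hA) = 1/(12.0·25.7) = 0.003243 K/W
ΣR = 1.768×10^-5 + 0.03436 + 0.003243 = 0.03762 K/W
Q = ΔT/ΣR = (-15.9 °C − 22.6 °C)/0.03762 = -1020 W
(Negative Q ⇒ heat flows inward; heat gain = 1020 W.)

Q = 1020 W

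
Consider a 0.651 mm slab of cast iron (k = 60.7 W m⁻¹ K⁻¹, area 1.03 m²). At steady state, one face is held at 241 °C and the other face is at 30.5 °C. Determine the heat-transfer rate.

Q = kA·ΔT/L = 60.7 × 1.03 × |241 °C − 30.5 °C| / 6.51×10^-4 = 2.02×10^7 W

Q = 2.02×10^7 W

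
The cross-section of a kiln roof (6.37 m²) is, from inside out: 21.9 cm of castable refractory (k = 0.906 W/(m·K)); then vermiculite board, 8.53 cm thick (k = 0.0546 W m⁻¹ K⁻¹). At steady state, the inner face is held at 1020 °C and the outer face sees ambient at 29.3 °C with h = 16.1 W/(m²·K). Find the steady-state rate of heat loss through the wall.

Q = 3.38 kW

Series thermal resistances, inner to outer:
  R_castable refractory = L/(kA) = 0.219/(0.906·6.37) = 0.03795 K/W
  R_vermiculite board = L/(kA) = 0.0853/(0.0546·6.37) = 0.2453 K/W
  R_conv,out = 1/(hA) = 1/(16.1·6.37) = 0.009751 K/W
ΣR = 0.03795 + 0.2453 + 0.009751 = 0.2930 K/W
Q = ΔT/ΣR = (1020 °C − 29.3 °C)/0.2930 = 3380 W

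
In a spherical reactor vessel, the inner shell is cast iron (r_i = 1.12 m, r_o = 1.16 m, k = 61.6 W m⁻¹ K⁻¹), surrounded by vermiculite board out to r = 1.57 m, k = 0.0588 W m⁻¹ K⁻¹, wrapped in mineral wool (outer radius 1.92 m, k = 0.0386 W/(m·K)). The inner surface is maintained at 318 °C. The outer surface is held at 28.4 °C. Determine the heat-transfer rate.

Treat each layer as a resistance in series:
  R_cast iron = (1/1.12 − 1/1.16)/(4πk) = 0.03079/(4π·61.6) = 3.977×10^-5 K/W
  R_vermiculite board = (1/1.16 − 1/1.57)/(4πk) = 0.2251/(4π·0.0588) = 0.3047 K/W
  R_mineral wool = (1/1.57 − 1/1.92)/(4πk) = 0.1161/(4π·0.0386) = 0.2394 K/W
ΣR = 3.977×10^-5 + 0.3047 + 0.2394 = 0.5441 K/W
Q = ΔT/ΣR = (318 °C − 28.4 °C)/0.5441 = 532 W

Q = 532 W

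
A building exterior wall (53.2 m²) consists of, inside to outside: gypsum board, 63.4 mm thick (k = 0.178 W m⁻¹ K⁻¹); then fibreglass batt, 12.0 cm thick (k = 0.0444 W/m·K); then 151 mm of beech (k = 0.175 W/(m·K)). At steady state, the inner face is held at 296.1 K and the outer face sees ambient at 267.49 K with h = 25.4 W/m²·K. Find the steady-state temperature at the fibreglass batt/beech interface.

Treat each layer as a resistance in series:
  R_gypsum board = L/(kA) = 0.0634/(0.178·53.2) = 0.006695 K/W
  R_fibreglass batt = L/(kA) = 0.120/(0.0444·53.2) = 0.05080 K/W
  R_beech = L/(kA) = 0.151/(0.175·53.2) = 0.01622 K/W
  R_conv,out = 1/(hA) = 1/(25.4·53.2) = 7.400×10^-4 K/W
ΣR = 0.006695 + 0.05080 + 0.01622 + 7.400×10^-4 = 0.07445 K/W
Q = ΔT/ΣR = (296.1 K − 267.49 K)/0.07445 = 384.3 W
From the inner boundary to the fibreglass batt/beech interface, ΣR_partial = 0.05749 K/W.
T_interface = T_in − Q·ΣR_partial = 296.1 K − (384.3)(0.05749) = 274.01 K

T = 274.01 K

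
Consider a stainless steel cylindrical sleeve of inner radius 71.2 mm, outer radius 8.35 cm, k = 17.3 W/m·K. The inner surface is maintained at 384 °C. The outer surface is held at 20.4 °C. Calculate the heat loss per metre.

Q' = 2πk·ΔT/ln(r₂/r₁) = 2π × 17.3 × 363.6 / ln(0.0835/0.0712) = 2.48×10^5 W/m

Q' = 2.48×10^5 W/m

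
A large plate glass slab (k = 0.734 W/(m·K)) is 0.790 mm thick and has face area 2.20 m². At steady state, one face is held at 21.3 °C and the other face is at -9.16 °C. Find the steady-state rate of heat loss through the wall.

Q = 62300 W

Q = kA·ΔT/L = 0.734 × 2.20 × |21.3 °C − -9.16 °C| / 7.90×10^-4 = 62300 W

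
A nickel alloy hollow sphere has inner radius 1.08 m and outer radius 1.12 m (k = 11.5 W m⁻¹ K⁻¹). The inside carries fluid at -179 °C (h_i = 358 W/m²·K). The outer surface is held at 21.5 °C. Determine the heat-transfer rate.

Resistance network (inner→outer):
  R_conv,in = 1/(4πr²h) = 1/(4π·1.08²·358) = 1.906×10^-4 K/W
  R_nickel alloy = (1/1.08 − 1/1.12)/(4πk) = 0.03307/(4π·11.5) = 2.288×10^-4 K/W
ΣR = 1.906×10^-4 + 2.288×10^-4 = 4.194×10^-4 K/W
Q = ΔT/ΣR = (-179 °C − 21.5 °C)/4.194×10^-4 = -4.78×10^5 W
(Negative Q ⇒ heat flows inward; heat gain = 4.78×10^5 W.)

Q = 4.78×10^5 W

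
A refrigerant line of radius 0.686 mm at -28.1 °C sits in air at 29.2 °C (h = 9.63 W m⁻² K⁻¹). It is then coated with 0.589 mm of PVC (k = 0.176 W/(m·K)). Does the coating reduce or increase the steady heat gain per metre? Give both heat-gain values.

increases: 2.38 → 4.24 W/m

Critical radius for a cylinder: r_cr = k/h = 0.0183 m = 1.83 cm.
Outer radius after coating: r₂ = 6.86×10^-4 + 5.89×10^-4 = 0.001275 m.
Since r₁ < r_cr and r₂ ≤ r_cr, the coating moves toward the maximum at r_cr — heat gain rises.
Bare: R = 1/(2πr₁h) = 24.09 m·K/W; Q = 57.3/24.09 = 2.38 W/m.
Coated: R = R_cond + R_conv = 13.52 m·K/W; Q = 57.3/13.52 = 4.24 W/m.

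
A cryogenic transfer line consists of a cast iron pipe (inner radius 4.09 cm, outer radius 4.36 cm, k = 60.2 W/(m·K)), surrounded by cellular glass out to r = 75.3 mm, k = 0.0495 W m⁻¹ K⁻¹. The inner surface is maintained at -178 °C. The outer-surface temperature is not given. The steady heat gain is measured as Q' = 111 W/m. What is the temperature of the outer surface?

Series resistances:
  R'_cast iron = ln(0.0436/0.0409)/(2πk) = 0.06393/(2π·60.2) = 1.690×10^-4 m·K/W
  R'_cellular glass = ln(0.0753/0.0436)/(2πk) = 0.5464/(2π·0.0495) = 1.757 m·K/W
ΣR = 1.757 m·K/W
ΔT = Q'·ΣR = 111 × 1.757 = 195.0 K
Heat flows inward, so T_out = T_in + ΔT = -178 + 195.0 = 17.0 °C

T_out = 17.0 °C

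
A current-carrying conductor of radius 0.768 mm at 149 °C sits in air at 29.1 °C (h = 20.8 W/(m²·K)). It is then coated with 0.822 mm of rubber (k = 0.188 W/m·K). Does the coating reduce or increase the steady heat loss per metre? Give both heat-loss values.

Critical radius for a cylinder: r_cr = k/h = 0.00904 m = 0.904 cm.
Outer radius after coating: r₂ = 7.68×10^-4 + 8.22×10^-4 = 0.001590 m.
Since r₁ < r_cr and r₂ ≤ r_cr, the coating moves toward the maximum at r_cr — heat loss rises.
Bare: R = 1/(2πr₁h) = 9.963 m·K/W; Q = 119.9/9.963 = 12.0 W/m.
Coated: R = R_cond + R_conv = 5.428 m·K/W; Q = 119.9/5.428 = 22.1 W/m.

increases: 12.0 → 22.1 W/m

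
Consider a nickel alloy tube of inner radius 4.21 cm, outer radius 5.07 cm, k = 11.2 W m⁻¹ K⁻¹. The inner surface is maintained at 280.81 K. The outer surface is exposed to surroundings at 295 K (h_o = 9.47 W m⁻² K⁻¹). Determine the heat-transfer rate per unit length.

Treat each layer as a resistance in series:
  R'_nickel alloy = ln(0.0507/0.0421)/(2πk) = 0.1859/(2π·11.2) = 0.002641 m·K/W
  R'_conv,out = 1/(2πr h) = 1/(2π·0.0507·9.47) = 0.3315 m·K/W
ΣR = 0.002641 + 0.3315 = 0.3341 m·K/W
Q' = ΔT/ΣR = (280.81 K − 295 K)/0.3341 = -42.5 W/m
(Negative Q' ⇒ heat flows inward; heat gain = 42.5 W/m.)

Q' = 42.5 W/m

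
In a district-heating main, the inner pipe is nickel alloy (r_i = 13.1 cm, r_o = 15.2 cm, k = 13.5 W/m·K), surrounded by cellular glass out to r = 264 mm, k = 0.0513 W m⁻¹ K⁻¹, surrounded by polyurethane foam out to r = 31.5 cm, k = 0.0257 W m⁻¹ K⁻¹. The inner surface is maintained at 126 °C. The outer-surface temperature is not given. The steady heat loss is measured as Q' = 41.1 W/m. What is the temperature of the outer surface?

Sum the resistances:
  R'_nickel alloy = ln(0.152/0.131)/(2πk) = 0.1487/(2π·13.5) = 0.001753 m·K/W
  R'_cellular glass = ln(0.264/0.152)/(2πk) = 0.5521/(2π·0.0513) = 1.713 m·K/W
  R'_polyurethane foam = ln(0.315/0.264)/(2πk) = 0.1766/(2π·0.0257) = 1.094 m·K/W
ΣR = 2.808 m·K/W
ΔT = Q'·ΣR = 41.1 × 2.808 = 115.4 K
Heat flows outward, so T_out = T_in − ΔT = 126 − 115.4 = 10.6 °C

T_out = 10.6 °C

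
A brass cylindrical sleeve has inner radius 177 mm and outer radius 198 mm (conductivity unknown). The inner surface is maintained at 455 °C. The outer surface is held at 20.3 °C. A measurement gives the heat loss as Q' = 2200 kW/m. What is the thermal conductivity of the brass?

k = 90.3 W/m·K

ΣR = ΔT/Q' = |455 − 20.3|/2.20×10^6 = 1.976×10^-4 m·K/W
ln(r₂/r₁)/(2πk) = 1.976×10^-4 ⇒ k = 0.1121/(2π·1.976×10^-4) = 90.3 W/m·K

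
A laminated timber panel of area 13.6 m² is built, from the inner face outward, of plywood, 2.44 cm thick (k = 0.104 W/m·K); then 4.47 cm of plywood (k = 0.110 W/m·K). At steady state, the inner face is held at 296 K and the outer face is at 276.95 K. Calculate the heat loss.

Q = 404 W

Series thermal resistances, inner to outer:
  R_plywood = L/(kA) = 0.0244/(0.104·13.6) = 0.01725 K/W
  R_plywood = L/(kA) = 0.0447/(0.110·13.6) = 0.02988 K/W
ΣR = 0.01725 + 0.02988 = 0.04713 K/W
Q = ΔT/ΣR = (296 K − 276.95 K)/0.04713 = 404 W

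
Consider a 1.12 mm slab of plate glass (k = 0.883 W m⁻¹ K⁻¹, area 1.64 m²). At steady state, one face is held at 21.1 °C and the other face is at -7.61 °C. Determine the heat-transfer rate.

Q = 37.1 kW

Q = kA·ΔT/L = 0.883 × 1.64 × |21.1 °C − -7.61 °C| / 0.00112 = 37100 W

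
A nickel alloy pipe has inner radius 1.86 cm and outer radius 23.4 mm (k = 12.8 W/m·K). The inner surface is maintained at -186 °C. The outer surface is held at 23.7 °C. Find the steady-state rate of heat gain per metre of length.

Q' = 73.5 kW/m

Q' = 2πk·ΔT/ln(r₂/r₁) = 2π × 12.8 × 209.7 / ln(0.0234/0.0186) = 73500 W/m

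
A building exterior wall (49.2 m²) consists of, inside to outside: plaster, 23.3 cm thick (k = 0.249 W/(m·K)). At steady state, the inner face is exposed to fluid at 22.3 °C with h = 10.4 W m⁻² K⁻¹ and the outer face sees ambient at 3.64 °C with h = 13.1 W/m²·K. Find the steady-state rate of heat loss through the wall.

Q = 828 W

Resistance network (inner→outer):
  R_conv,in = 1/(hA) = 1/(10.4·49.2) = 0.001954 K/W
  R_plaster = L/(kA) = 0.233/(0.249·49.2) = 0.01902 K/W
  R_conv,out = 1/(hA) = 1/(13.1·49.2) = 0.001552 K/W
ΣR = 0.001954 + 0.01902 + 0.001552 = 0.02253 K/W
Q = ΔT/ΣR = (22.3 °C − 3.64 °C)/0.02253 = 828 W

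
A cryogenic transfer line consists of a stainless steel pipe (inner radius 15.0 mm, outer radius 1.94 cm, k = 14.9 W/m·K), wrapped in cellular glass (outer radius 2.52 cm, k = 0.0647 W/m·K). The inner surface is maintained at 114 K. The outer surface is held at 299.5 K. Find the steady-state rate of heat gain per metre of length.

Resistance network (inner→outer):
  R'_stainless steel = ln(0.0194/0.0150)/(2πk) = 0.2572/(2π·14.9) = 0.002748 m·K/W
  R'_cellular glass = ln(0.0252/0.0194)/(2πk) = 0.2616/(2π·0.0647) = 0.6434 m·K/W
ΣR = 0.002748 + 0.6434 = 0.6461 m·K/W
Q' = ΔT/ΣR = (114 K − 299.5 K)/0.6461 = -287 W/m
(Negative Q' ⇒ heat flows inward; heat gain = 287 W/m.)

Q' = 287 W/m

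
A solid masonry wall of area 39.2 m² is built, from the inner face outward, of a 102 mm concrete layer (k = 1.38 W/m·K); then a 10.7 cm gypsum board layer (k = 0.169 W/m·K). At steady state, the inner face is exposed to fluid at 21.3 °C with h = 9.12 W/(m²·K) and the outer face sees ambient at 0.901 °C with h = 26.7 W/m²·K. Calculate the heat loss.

Q = 936 W

Treat each layer as a resistance in series:
  R_conv,in = 1/(hA) = 1/(9.12·39.2) = 0.002797 K/W
  R_concrete = L/(kA) = 0.102/(1.38·39.2) = 0.001886 K/W
  R_gypsum board = L/(kA) = 0.107/(0.169·39.2) = 0.01615 K/W
  R_conv,out = 1/(hA) = 1/(26.7·39.2) = 9.554×10^-4 K/W
ΣR = 0.002797 + 0.001886 + 0.01615 + 9.554×10^-4 = 0.02179 K/W
Q = ΔT/ΣR = (21.3 °C − 0.901 °C)/0.02179 = 936 W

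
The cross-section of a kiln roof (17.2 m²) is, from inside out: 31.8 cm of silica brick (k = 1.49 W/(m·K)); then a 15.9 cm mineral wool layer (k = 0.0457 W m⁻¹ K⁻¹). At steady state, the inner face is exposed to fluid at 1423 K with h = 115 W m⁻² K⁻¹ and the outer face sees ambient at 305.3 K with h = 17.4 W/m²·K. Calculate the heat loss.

Treat each layer as a resistance in series:
  R_conv,in = 1/(hA) = 1/(115·17.2) = 5.056×10^-4 K/W
  R_silica brick = L/(kA) = 0.318/(1.49·17.2) = 0.01241 K/W
  R_mineral wool = L/(kA) = 0.159/(0.0457·17.2) = 0.2023 K/W
  R_conv,out = 1/(hA) = 1/(17.4·17.2) = 0.003341 K/W
ΣR = 5.056×10^-4 + 0.01241 + 0.2023 + 0.003341 = 0.2186 K/W
Q = ΔT/ΣR = (1423 K − 305.3 K)/0.2186 = 5110 W

Q = 5.11 kW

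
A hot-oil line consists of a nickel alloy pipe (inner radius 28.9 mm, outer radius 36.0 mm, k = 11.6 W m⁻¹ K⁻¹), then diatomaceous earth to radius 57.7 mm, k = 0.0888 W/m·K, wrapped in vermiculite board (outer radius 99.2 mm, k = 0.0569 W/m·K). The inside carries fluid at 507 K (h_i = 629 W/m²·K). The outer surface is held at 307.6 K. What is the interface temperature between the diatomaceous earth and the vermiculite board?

Series thermal resistances, inner to outer:
  R'_conv,in = 1/(2πr h) = 1/(2π·0.0289·629) = 0.008755 m·K/W
  R'_nickel alloy = ln(0.0360/0.0289)/(2πk) = 0.2197/(2π·11.6) = 0.003014 m·K/W
  R'_diatomaceous earth = ln(0.0577/0.0360)/(2πk) = 0.4717/(2π·0.0888) = 0.8455 m·K/W
  R'_vermiculite board = ln(0.0992/0.0577)/(2πk) = 0.5419/(2π·0.0569) = 1.516 m·K/W
ΣR = 0.008755 + 0.003014 + 0.8455 + 1.516 = 2.373 m·K/W
Q' = ΔT/ΣR = (507 K − 307.6 K)/2.373 = 84.03 W/m
From the inner boundary to the diatomaceous earth/vermiculite board interface, ΣR_partial = 0.8573 m·K/W.
T_interface = T_in − Q'·ΣR_partial = 507 K − (84.03)(0.8573) = 435 K

T = 435 K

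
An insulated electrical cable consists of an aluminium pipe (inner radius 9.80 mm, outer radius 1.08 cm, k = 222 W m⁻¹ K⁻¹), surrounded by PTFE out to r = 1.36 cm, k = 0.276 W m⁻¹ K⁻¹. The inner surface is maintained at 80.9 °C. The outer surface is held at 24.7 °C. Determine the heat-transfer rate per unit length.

Resistance network (inner→outer):
  R'_aluminium = ln(0.0108/0.00980)/(2πk) = 0.09716/(2π·222) = 6.966×10^-5 m·K/W
  R'_PTFE = ln(0.0136/0.0108)/(2πk) = 0.2305/(2π·0.276) = 0.1329 m·K/W
ΣR = 6.966×10^-5 + 0.1329 = 0.1330 m·K/W
Q' = ΔT/ΣR = (80.9 °C − 24.7 °C)/0.1330 = 423 W/m

Q' = 423 W/m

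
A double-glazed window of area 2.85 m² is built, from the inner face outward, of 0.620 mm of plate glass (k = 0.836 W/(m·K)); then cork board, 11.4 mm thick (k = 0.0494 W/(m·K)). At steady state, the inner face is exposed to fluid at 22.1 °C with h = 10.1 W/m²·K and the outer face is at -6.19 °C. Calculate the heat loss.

Treat each layer as a resistance in series:
  R_conv,in = 1/(hA) = 1/(10.1·2.85) = 0.03474 K/W
  R_plate glass = L/(kA) = 6.20×10^-4/(0.836·2.85) = 2.602×10^-4 K/W
  R_cork board = L/(kA) = 0.0114/(0.0494·2.85) = 0.08097 K/W
ΣR = 0.03474 + 2.602×10^-4 + 0.08097 = 0.1160 K/W
Q = ΔT/ΣR = (22.1 °C − -6.19 °C)/0.1160 = 244 W

Q = 244 W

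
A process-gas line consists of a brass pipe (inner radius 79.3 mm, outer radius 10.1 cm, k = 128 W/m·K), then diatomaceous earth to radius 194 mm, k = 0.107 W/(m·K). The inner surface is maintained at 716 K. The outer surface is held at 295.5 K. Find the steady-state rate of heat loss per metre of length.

Q' = 433 W/m

Series thermal resistances, inner to outer:
  R'_brass = ln(0.101/0.0793)/(2πk) = 0.2419/(2π·128) = 3.008×10^-4 m·K/W
  R'_diatomaceous earth = ln(0.194/0.101)/(2πk) = 0.6527/(2π·0.107) = 0.9709 m·K/W
ΣR = 3.008×10^-4 + 0.9709 = 0.9712 m·K/W
Q' = ΔT/ΣR = (716 K − 295.5 K)/0.9712 = 433 W/m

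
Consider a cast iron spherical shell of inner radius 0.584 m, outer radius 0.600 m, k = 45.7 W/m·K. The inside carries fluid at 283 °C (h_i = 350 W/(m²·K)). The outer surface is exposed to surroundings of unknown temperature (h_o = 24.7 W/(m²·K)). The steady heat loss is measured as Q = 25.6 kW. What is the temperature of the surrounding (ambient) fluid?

T_out = 34.8 °C

Sum the resistances:
  R_conv,in = 1/(4πr²h) = 1/(4π·0.584²·350) = 6.666×10^-4 K/W
  R_cast iron = (1/0.584 − 1/0.600)/(4πk) = 0.04566/(4π·45.7) = 7.951×10^-5 K/W
  R_conv,out = 1/(4πr²h) = 1/(4π·0.600²·24.7) = 0.008949 K/W
ΣR = 0.009695 K/W
ΔT = Q·ΣR = 25600 × 0.009695 = 248.2 K
Heat flows outward, so T_out = T_in − ΔT = 283 − 248.2 = 34.8 °C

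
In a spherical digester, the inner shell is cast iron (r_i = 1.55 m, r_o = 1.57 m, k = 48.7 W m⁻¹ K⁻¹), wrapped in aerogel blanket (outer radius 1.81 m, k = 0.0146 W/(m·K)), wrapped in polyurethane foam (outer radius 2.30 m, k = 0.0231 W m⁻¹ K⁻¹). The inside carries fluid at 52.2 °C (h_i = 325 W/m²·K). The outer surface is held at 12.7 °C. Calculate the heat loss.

Series thermal resistances, inner to outer:
  R_conv,in = 1/(4πr²h) = 1/(4π·1.55²·325) = 1.019×10^-4 K/W
  R_cast iron = (1/1.55 − 1/1.57)/(4πk) = 0.008219/(4π·48.7) = 1.343×10^-5 K/W
  R_aerogel blanket = (1/1.57 − 1/1.81)/(4πk) = 0.08446/(4π·0.0146) = 0.4603 K/W
  R_polyurethane foam = (1/1.81 − 1/2.30)/(4πk) = 0.1177/(4π·0.0231) = 0.4055 K/W
ΣR = 1.019×10^-4 + 1.343×10^-5 + 0.4603 + 0.4055 = 0.8659 K/W
Q = ΔT/ΣR = (52.2 °C − 12.7 °C)/0.8659 = 45.6 W

Q = 45.6 W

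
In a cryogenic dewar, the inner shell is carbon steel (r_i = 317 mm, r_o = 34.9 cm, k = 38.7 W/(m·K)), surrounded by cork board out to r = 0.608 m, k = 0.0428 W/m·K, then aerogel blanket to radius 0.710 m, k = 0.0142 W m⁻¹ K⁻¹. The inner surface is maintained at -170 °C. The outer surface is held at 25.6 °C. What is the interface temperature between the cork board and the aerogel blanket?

Treat each layer as a resistance in series:
  R_carbon steel = (1/0.317 − 1/0.349)/(4πk) = 0.2892/(4π·38.7) = 5.948×10^-4 K/W
  R_cork board = (1/0.349 − 1/0.608)/(4πk) = 1.221/(4π·0.0428) = 2.269 K/W
  R_aerogel blanket = (1/0.608 − 1/0.710)/(4πk) = 0.2363/(4π·0.0142) = 1.324 K/W
ΣR = 5.948×10^-4 + 2.269 + 1.324 = 3.594 K/W
Q = ΔT/ΣR = (-170 °C − 25.6 °C)/3.594 = -54.42 W
From the inner boundary to the cork board/aerogel blanket interface, ΣR_partial = 2.270 K/W.
T_interface = T_in − Q·ΣR_partial = -170 °C − (-54.42)(2.270) = -46.5 °C

T = -46.5 °C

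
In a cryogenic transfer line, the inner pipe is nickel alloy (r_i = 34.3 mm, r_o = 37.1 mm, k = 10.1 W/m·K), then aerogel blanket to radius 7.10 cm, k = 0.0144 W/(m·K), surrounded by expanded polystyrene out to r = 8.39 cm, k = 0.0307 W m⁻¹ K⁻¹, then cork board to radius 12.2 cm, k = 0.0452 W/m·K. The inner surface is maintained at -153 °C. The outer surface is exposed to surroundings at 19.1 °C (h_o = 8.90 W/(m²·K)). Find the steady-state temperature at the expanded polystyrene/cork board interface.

T = -7.4 °C

Treat each layer as a resistance in series:
  R'_nickel alloy = ln(0.0371/0.0343)/(2πk) = 0.07847/(2π·10.1) = 0.001237 m·K/W
  R'_aerogel blanket = ln(0.0710/0.0371)/(2πk) = 0.6491/(2π·0.0144) = 7.174 m·K/W
  R'_expanded polystyrene = ln(0.0839/0.0710)/(2πk) = 0.1669/(2π·0.0307) = 0.8655 m·K/W
  R'_cork board = ln(0.122/0.0839)/(2πk) = 0.3744/(2π·0.0452) = 1.318 m·K/W
  R'_conv,out = 1/(2πr h) = 1/(2π·0.122·8.90) = 0.1466 m·K/W
ΣR = 0.001237 + 7.174 + 0.8655 + 1.318 + 0.1466 = 9.505 m·K/W
Q' = ΔT/ΣR = (-153 °C − 19.1 °C)/9.505 = -18.11 W/m
From the inner boundary to the expanded polystyrene/cork board interface, ΣR_partial = 8.041 m·K/W.
T_interface = T_in − Q'·ΣR_partial = -153 °C − (-18.11)(8.041) = -7.4 °C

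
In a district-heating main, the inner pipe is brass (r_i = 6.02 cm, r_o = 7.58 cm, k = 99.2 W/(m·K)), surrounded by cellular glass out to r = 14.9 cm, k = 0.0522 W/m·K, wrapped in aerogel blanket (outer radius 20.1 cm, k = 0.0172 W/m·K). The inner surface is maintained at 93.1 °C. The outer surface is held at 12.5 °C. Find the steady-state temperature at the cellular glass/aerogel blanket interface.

T = 58.7 °C

Resistance network (inner→outer):
  R'_brass = ln(0.0758/0.0602)/(2πk) = 0.2304/(2π·99.2) = 3.697×10^-4 m·K/W
  R'_cellular glass = ln(0.149/0.0758)/(2πk) = 0.6758/(2π·0.0522) = 2.061 m·K/W
  R'_aerogel blanket = ln(0.201/0.149)/(2πk) = 0.2994/(2π·0.0172) = 2.770 m·K/W
ΣR = 3.697×10^-4 + 2.061 + 2.770 = 4.831 m·K/W
Q' = ΔT/ΣR = (93.1 °C − 12.5 °C)/4.831 = 16.68 W/m
From the inner boundary to the cellular glass/aerogel blanket interface, ΣR_partial = 2.061 m·K/W.
T_interface = T_in − Q'·ΣR_partial = 93.1 °C − (16.68)(2.061) = 58.7 °C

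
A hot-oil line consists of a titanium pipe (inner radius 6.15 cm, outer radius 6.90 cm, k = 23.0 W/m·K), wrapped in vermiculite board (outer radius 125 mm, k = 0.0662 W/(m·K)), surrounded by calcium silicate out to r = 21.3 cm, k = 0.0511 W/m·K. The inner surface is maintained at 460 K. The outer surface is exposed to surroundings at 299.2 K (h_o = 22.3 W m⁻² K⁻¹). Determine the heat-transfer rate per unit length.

Q' = 51.5 W/m

Treat each layer as a resistance in series:
  R'_titanium = ln(0.0690/0.0615)/(2πk) = 0.1151/(2π·23.0) = 7.963×10^-4 m·K/W
  R'_vermiculite board = ln(0.125/0.0690)/(2πk) = 0.5942/(2π·0.0662) = 1.429 m·K/W
  R'_calcium silicate = ln(0.213/0.125)/(2πk) = 0.5330/(2π·0.0511) = 1.660 m·K/W
  R'_conv,out = 1/(2πr h) = 1/(2π·0.213·22.3) = 0.03351 m·K/W
ΣR = 7.963×10^-4 + 1.429 + 1.660 + 0.03351 = 3.123 m·K/W
Q' = ΔT/ΣR = (460 K − 299.2 K)/3.123 = 51.5 W/m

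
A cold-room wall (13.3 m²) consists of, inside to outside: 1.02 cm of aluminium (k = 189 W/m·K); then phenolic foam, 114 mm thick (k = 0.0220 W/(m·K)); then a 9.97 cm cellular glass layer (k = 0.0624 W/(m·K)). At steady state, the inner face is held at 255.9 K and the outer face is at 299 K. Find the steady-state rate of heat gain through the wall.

Q = 84.6 W

Series thermal resistances, inner to outer:
  R_aluminium = L/(kA) = 0.0102/(189·13.3) = 4.058×10^-6 K/W
  R_phenolic foam = L/(kA) = 0.114/(0.0220·13.3) = 0.3896 K/W
  R_cellular glass = L/(kA) = 0.0997/(0.0624·13.3) = 0.1201 K/W
ΣR = 4.058×10^-6 + 0.3896 + 0.1201 = 0.5097 K/W
Q = ΔT/ΣR = (255.9 K − 299 K)/0.5097 = -84.6 W
(Negative Q ⇒ heat flows inward; heat gain = 84.6 W.)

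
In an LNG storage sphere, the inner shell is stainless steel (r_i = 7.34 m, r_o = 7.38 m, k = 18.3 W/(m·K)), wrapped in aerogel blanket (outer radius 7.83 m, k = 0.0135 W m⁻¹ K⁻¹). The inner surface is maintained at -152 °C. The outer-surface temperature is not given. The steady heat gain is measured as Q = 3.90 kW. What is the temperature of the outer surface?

T_out = 27.0 °C

Sum the resistances:
  R_stainless steel = (1/7.34 − 1/7.38)/(4πk) = 7.384×10^-4/(4π·18.3) = 3.211×10^-6 K/W
  R_aerogel blanket = (1/7.38 − 1/7.83)/(4πk) = 0.007787/(4π·0.0135) = 0.04590 K/W
ΣR = 0.04591 K/W
ΔT = Q·ΣR = 3900 × 0.04591 = 179.0 K
Heat flows inward, so T_out = T_in + ΔT = -152 + 179.0 = 27.0 °C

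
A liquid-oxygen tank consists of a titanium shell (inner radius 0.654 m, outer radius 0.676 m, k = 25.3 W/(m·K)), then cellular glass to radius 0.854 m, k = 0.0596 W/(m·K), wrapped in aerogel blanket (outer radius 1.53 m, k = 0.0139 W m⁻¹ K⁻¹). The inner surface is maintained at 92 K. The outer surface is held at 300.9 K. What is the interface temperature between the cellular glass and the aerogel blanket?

Series thermal resistances, inner to outer:
  R_titanium = (1/0.654 − 1/0.676)/(4πk) = 0.04976/(4π·25.3) = 1.565×10^-4 K/W
  R_cellular glass = (1/0.676 − 1/0.854)/(4πk) = 0.3083/(4π·0.0596) = 0.4117 K/W
  R_aerogel blanket = (1/0.854 − 1/1.53)/(4πk) = 0.5174/(4π·0.0139) = 2.962 K/W
ΣR = 1.565×10^-4 + 0.4117 + 2.962 = 3.374 K/W
Q = ΔT/ΣR = (92 K − 300.9 K)/3.374 = -61.91 W
From the inner boundary to the cellular glass/aerogel blanket interface, ΣR_partial = 0.4119 K/W.
T_interface = T_in − Q·ΣR_partial = 92 K − (-61.91)(0.4119) = 118 K

T = 118 K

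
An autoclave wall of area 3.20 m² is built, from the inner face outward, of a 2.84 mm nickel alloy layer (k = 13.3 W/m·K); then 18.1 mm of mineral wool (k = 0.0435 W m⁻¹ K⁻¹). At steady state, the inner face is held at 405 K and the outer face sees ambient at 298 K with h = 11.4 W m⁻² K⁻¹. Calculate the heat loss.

Q = 679 W

Series thermal resistances, inner to outer:
  R_nickel alloy = L/(kA) = 0.00284/(13.3·3.20) = 6.673×10^-5 K/W
  R_mineral wool = L/(kA) = 0.0181/(0.0435·3.20) = 0.1300 K/W
  R_conv,out = 1/(hA) = 1/(11.4·3.20) = 0.02741 K/W
ΣR = 6.673×10^-5 + 0.1300 + 0.02741 = 0.1575 K/W
Q = ΔT/ΣR = (405 K − 298 K)/0.1575 = 679 W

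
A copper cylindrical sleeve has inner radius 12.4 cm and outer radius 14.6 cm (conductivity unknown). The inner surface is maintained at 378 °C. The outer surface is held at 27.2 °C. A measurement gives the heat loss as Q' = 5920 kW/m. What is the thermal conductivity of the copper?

ΣR = ΔT/Q' = |378 − 27.2|/5.92×10^6 = 5.926×10^-5 m·K/W
ln(r₂/r₁)/(2πk) = 5.926×10^-5 ⇒ k = 0.1633/(2π·5.926×10^-5) = 439 W/m·K

k = 439 W/m·K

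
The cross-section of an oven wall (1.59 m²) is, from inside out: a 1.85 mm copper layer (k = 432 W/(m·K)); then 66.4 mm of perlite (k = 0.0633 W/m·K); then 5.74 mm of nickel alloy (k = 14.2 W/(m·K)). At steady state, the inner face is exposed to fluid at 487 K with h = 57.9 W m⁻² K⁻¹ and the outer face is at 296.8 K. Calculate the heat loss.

Resistance network (inner→outer):
  R_conv,in = 1/(hA) = 1/(57.9·1.59) = 0.01086 K/W
  R_copper = L/(kA) = 0.00185/(432·1.59) = 2.693×10^-6 K/W
  R_perlite = L/(kA) = 0.0664/(0.0633·1.59) = 0.6597 K/W
  R_nickel alloy = L/(kA) = 0.00574/(14.2·1.59) = 2.542×10^-4 K/W
ΣR = 0.01086 + 2.693×10^-6 + 0.6597 + 2.542×10^-4 = 0.6708 K/W
Q = ΔT/ΣR = (487 K − 296.8 K)/0.6708 = 284 W

Q = 284 W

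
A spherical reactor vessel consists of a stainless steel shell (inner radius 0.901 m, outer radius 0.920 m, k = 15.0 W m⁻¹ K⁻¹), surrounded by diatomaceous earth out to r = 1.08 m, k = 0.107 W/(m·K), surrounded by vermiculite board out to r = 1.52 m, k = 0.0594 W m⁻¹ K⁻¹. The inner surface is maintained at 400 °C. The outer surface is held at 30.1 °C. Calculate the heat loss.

Treat each layer as a resistance in series:
  R_stainless steel = (1/0.901 − 1/0.920)/(4πk) = 0.02292/(4π·15.0) = 1.216×10^-4 K/W
  R_diatomaceous earth = (1/0.920 − 1/1.08)/(4πk) = 0.1610/(4π·0.107) = 0.1198 K/W
  R_vermiculite board = (1/1.08 − 1/1.52)/(4πk) = 0.2680/(4π·0.0594) = 0.3591 K/W
ΣR = 1.216×10^-4 + 0.1198 + 0.3591 = 0.4790 K/W
Q = ΔT/ΣR = (400 °C − 30.1 °C)/0.4790 = 772 W

Q = 772 W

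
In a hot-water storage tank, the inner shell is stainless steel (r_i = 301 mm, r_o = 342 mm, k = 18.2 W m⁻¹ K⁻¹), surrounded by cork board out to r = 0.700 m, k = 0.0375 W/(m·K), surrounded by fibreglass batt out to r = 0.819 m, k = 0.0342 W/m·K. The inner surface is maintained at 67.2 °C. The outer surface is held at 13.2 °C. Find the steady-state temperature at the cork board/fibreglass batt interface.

Resistance network (inner→outer):
  R_stainless steel = (1/0.301 − 1/0.342)/(4πk) = 0.3983/(4π·18.2) = 0.001741 K/W
  R_cork board = (1/0.342 − 1/0.700)/(4πk) = 1.495/(4π·0.0375) = 3.173 K/W
  R_fibreglass batt = (1/0.700 − 1/0.819)/(4πk) = 0.2076/(4π·0.0342) = 0.4830 K/W
ΣR = 0.001741 + 3.173 + 0.4830 = 3.658 K/W
Q = ΔT/ΣR = (67.2 °C − 13.2 °C)/3.658 = 14.76 W
From the inner boundary to the cork board/fibreglass batt interface, ΣR_partial = 3.175 K/W.
T_interface = T_in − Q·ΣR_partial = 67.2 °C − (14.76)(3.175) = 20.3 °C

T = 20.3 °C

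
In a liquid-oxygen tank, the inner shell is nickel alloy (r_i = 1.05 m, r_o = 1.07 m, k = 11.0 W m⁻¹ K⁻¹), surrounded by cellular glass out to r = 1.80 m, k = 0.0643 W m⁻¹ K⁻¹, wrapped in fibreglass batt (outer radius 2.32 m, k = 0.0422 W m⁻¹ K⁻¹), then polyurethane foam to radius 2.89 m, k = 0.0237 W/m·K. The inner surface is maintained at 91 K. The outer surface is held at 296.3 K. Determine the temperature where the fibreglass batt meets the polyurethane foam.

Series thermal resistances, inner to outer:
  R_nickel alloy = (1/1.05 − 1/1.07)/(4πk) = 0.01780/(4π·11.0) = 1.288×10^-4 K/W
  R_cellular glass = (1/1.07 − 1/1.80)/(4πk) = 0.3790/(4π·0.0643) = 0.4691 K/W
  R_fibreglass batt = (1/1.80 − 1/2.32)/(4πk) = 0.1245/(4π·0.0422) = 0.2348 K/W
  R_polyurethane foam = (1/2.32 − 1/2.89)/(4πk) = 0.08501/(4π·0.0237) = 0.2855 K/W
ΣR = 1.288×10^-4 + 0.4691 + 0.2348 + 0.2855 = 0.9895 K/W
Q = ΔT/ΣR = (91 K − 296.3 K)/0.9895 = -207.5 W
From the inner boundary to the fibreglass batt/polyurethane foam interface, ΣR_partial = 0.7040 K/W.
T_interface = T_in − Q·ΣR_partial = 91 K − (-207.5)(0.7040) = 237.1 K

T = 237.1 K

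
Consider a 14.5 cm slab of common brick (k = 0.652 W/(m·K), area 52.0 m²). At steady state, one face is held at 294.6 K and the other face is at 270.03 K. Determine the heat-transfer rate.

Q = 5.74 kW

Q = kA·ΔT/L = 0.652 × 52.0 × |294.6 K − 270.03 K| / 0.145 = 5740 W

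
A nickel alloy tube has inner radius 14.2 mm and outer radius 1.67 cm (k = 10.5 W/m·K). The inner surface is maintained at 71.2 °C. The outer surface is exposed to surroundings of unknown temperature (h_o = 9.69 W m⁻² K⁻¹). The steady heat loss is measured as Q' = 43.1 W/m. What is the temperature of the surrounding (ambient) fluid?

Series resistances:
  R'_nickel alloy = ln(0.0167/0.0142)/(2πk) = 0.1622/(2π·10.5) = 0.002458 m·K/W
  R'_conv,out = 1/(2πr h) = 1/(2π·0.0167·9.69) = 0.9835 m·K/W
ΣR = 0.9860 m·K/W
ΔT = Q'·ΣR = 43.1 × 0.9860 = 42.50 K
Heat flows outward, so T_out = T_in − ΔT = 71.2 − 42.50 = 28.7 °C

T_out = 28.7 °C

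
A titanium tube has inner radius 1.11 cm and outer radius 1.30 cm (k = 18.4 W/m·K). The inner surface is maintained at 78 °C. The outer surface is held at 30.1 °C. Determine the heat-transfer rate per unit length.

Q' = 35000 W/m

Q' = 2πk·ΔT/ln(r₂/r₁) = 2π × 18.4 × 47.9 / ln(0.0130/0.0111) = 35000 W/m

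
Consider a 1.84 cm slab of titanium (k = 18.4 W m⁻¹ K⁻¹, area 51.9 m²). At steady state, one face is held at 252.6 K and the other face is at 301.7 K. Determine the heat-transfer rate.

Q = 2550 kW

Q = kA·ΔT/L = 18.4 × 51.9 × |252.6 K − 301.7 K| / 0.0184 = 2.55×10^6 W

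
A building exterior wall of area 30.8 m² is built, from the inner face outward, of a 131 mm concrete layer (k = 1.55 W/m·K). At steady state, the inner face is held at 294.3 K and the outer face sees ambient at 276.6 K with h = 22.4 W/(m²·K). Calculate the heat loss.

Q = 4220 W

Treat each layer as a resistance in series:
  R_concrete = L/(kA) = 0.131/(1.55·30.8) = 0.002744 K/W
  R_conv,out = 1/(hA) = 1/(22.4·30.8) = 0.001449 K/W
ΣR = 0.002744 + 0.001449 = 0.004193 K/W
Q = ΔT/ΣR = (294.3 K − 276.6 K)/0.004193 = 4220 W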